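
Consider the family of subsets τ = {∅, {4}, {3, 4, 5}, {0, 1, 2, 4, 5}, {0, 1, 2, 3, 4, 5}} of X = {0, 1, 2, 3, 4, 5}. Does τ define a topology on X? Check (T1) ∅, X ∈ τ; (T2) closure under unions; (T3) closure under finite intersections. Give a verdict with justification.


τ is NOT a topology on X.

Axiom (T1): ∅ ∈ τ? Yes; X ∈ τ? Yes.
Axiom (T2/T3): check pairwise unions and intersections of members of τ.
Counterexample for (T3): {3, 4, 5} ∩ {0, 1, 2, 4, 5} = {4, 5} ∉ τ. Therefore τ is NOT a topology.


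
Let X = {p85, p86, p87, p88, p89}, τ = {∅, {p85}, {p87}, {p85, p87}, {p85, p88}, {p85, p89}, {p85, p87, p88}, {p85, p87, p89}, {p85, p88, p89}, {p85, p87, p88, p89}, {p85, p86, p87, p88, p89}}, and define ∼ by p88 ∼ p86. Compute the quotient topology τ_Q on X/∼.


X/∼ = {[p85], [p86=p88], [p87], [p89]}; |τ_Q| = 7.

Equivalence classes: [p85], [p86=p88], [p87], [p89].
Quotient map π: X → X/∼ sends p85 ↦ [p85], p86 ↦ [p86=p88], p87 ↦ [p87], p88 ↦ [p86=p88], p89 ↦ [p89].
For each subset V ⊆ X/∼, compute π^{-1}(V) ⊆ X and check whether π^{-1}(V) ∈ τ. V is open in τ_Q iff π^{-1}(V) ∈ τ.
  V = {}: π^{-1}(V) = ∅ ∈ τ ✓.
  V = {[p85]}: π^{-1}(V) = {p85} ∈ τ ✓.
  V = {[p86=p88]}: π^{-1}(V) = {p86, p88} ∉ τ ✗.
  V = {[p85], [p86=p88]}: π^{-1}(V) = {p85, p86, p88} ∉ τ ✗.
  V = {[p87]}: π^{-1}(V) = {p87} ∈ τ ✓.
  V = {[p85], [p87]}: π^{-1}(V) = {p85, p87} ∈ τ ✓.
  V = {[p86=p88], [p87]}: π^{-1}(V) = {p86, p87, p88} ∉ τ ✗.
  V = {[p85], [p86=p88], [p87]}: π^{-1}(V) = {p85, p86, p87, p88} ∉ τ ✗.
  V = {[p89]}: π^{-1}(V) = {p89} ∉ τ ✗.
  V = {[p85], [p89]}: π^{-1}(V) = {p85, p89} ∈ τ ✓.
  V = {[p86=p88], [p89]}: π^{-1}(V) = {p86, p88, p89} ∉ τ ✗.
  V = {[p85], [p86=p88], [p89]}: π^{-1}(V) = {p85, p86, p88, p89} ∉ τ ✗.
  V = {[p87], [p89]}: π^{-1}(V) = {p87, p89} ∉ τ ✗.
  V = {[p85], [p87], [p89]}: π^{-1}(V) = {p85, p87, p89} ∈ τ ✓.
  V = {[p86=p88], [p87], [p89]}: π^{-1}(V) = {p86, p87, p88, p89} ∉ τ ✗.
  V = {[p85], [p86=p88], [p87], [p89]}: π^{-1}(V) = {p85, p86, p87, p88, p89} ∈ τ ✓.
Open sets in the quotient: τ_Q = {{}, {[p85]}, {[p87]}, {[p85], [p87]}, {[p85], [p89]}, {[p85], [p87], [p89]}, {[p85], [p86=p88], [p87], [p89]}} (7 elements).


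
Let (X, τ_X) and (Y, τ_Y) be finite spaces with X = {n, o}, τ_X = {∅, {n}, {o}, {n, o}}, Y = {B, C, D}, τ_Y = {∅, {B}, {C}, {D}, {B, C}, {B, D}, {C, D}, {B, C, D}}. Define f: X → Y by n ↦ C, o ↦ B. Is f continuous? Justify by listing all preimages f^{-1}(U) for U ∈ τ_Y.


f IS continuous.

Compute f^{-1}(U) for each U ∈ τ_Y:
  U = ∅: f^{-1}(U) = ∅ ∈ τ_X ✓.
  U = {B}: f^{-1}(U) = {o} ∈ τ_X ✓.
  U = {C}: f^{-1}(U) = {n} ∈ τ_X ✓.
  U = {D}: f^{-1}(U) = ∅ ∈ τ_X ✓.
  U = {B, C}: f^{-1}(U) = {n, o} ∈ τ_X ✓.
  U = {B, D}: f^{-1}(U) = {o} ∈ τ_X ✓.
  U = {C, D}: f^{-1}(U) = {n} ∈ τ_X ✓.
  U = {B, C, D}: f^{-1}(U) = {n, o} ∈ τ_X ✓.
Every preimage lies in τ_X, so f IS continuous.


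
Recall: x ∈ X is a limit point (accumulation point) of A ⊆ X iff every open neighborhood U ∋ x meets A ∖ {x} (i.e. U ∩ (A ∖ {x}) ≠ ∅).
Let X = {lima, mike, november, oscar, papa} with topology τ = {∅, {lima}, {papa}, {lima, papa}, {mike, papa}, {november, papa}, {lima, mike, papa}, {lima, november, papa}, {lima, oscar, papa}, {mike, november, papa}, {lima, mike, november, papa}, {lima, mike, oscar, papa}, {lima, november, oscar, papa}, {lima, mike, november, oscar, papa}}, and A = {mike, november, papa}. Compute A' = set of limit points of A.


A' = {mike, november, oscar}

For each x ∈ X, list the open sets U ∈ τ with x ∈ U, then check whether U ∩ (A ∖ {x}) ≠ ∅ for every such U.
  x = lima: open {lima} ∋ x has {lima} ∩ (A ∖ {lima}) = ∅, so x is NOT a limit point.
  x = mike: opens ∋ x are {mike, papa}, {lima, mike, papa}, {mike, november, papa}, {lima, mike, november, papa}, {lima, mike, oscar, papa}, {lima, mike, november, oscar, papa}; each meets A ∖ {mike}, so x IS a limit point.
  x = november: opens ∋ x are {november, papa}, {lima, november, papa}, {mike, november, papa}, {lima, mike, november, papa}, {lima, november, oscar, papa}, {lima, mike, november, oscar, papa}; each meets A ∖ {november}, so x IS a limit point.
  x = oscar: opens ∋ x are {lima, oscar, papa}, {lima, mike, oscar, papa}, {lima, november, oscar, papa}, {lima, mike, november, oscar, papa}; each meets A ∖ {oscar}, so x IS a limit point.
  x = papa: open {papa} ∋ x has {papa} ∩ (A ∖ {papa}) = ∅, so x is NOT a limit point.
Collecting: A' = {mike, november, oscar}.


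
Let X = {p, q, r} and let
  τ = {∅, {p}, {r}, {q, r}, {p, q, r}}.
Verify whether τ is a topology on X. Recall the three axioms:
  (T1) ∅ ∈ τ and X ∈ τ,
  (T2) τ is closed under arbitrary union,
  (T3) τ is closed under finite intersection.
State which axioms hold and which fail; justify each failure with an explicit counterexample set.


τ is NOT a topology on X.

Axiom (T1): ∅ ∈ τ? Yes; X ∈ τ? Yes.
Axiom (T2/T3): check pairwise unions and intersections of members of τ.
Counterexample for (T2): {p} ∪ {r} = {p, r} ∉ τ. Therefore τ is NOT a topology.


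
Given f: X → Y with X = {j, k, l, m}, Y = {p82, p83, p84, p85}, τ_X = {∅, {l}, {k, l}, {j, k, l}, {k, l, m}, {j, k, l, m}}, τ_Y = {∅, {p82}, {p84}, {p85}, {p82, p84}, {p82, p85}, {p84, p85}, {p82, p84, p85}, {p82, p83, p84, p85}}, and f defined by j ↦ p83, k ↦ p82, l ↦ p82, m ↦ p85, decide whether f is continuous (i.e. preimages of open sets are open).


f is NOT continuous.

Compute f^{-1}(U) for each U ∈ τ_Y:
  U = ∅: f^{-1}(U) = ∅ ∈ τ_X ✓.
  U = {p82}: f^{-1}(U) = {k, l} ∈ τ_X ✓.
  U = {p84}: f^{-1}(U) = ∅ ∈ τ_X ✓.
  U = {p85}: f^{-1}(U) = {m} ∉ τ_X ✗.
  U = {p82, p84}: f^{-1}(U) = {k, l} ∈ τ_X ✓.
  U = {p82, p85}: f^{-1}(U) = {k, l, m} ∈ τ_X ✓.
  U = {p84, p85}: f^{-1}(U) = {m} ∉ τ_X ✗.
  U = {p82, p84, p85}: f^{-1}(U) = {k, l, m} ∈ τ_X ✓.
  U = {p82, p83, p84, p85}: f^{-1}(U) = {j, k, l, m} ∈ τ_X ✓.
Found U = {p85} with f^{-1}(U) = {m} not in τ_X. Therefore f is NOT continuous.


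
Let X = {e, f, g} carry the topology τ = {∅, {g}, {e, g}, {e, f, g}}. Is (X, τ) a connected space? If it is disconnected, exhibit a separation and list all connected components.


(X, τ) is connected.

Find clopen sets (U ∈ τ with X ∖ U ∈ τ):
  U = ∅, X ∖ U = {e, f, g} — both open, so U is clopen.
  U = {e, f, g}, X ∖ U = ∅ — both open, so U is clopen.
Only trivial clopens (∅ and X) exist, so (X, τ) is connected.
Compute connected components by grouping points that agree on all clopens:
  component: {e, f, g}


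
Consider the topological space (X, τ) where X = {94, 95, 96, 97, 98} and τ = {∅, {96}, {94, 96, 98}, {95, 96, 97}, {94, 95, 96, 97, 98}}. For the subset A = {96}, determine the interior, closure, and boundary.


int(A) = {96}, cl(A) = {94, 95, 96, 97, 98}, ∂A = {94, 95, 97, 98}.

Closed sets in (X, τ) are complements of opens:
  closed(X, τ) = {∅, {94, 98}, {95, 97}, {94, 95, 97, 98}, {94, 95, 96, 97, 98}}.
int(A) = ⋃ {U ∈ τ : U ⊆ A}. Opens contained in A: ∅, {96}.
Taking the union of these: int(A) = {96}.
cl(A) = ⋂ {C closed : A ⊆ C}. Closed sets containing A: {94, 95, 96, 97, 98}.
Intersecting these: cl(A) = {94, 95, 96, 97, 98}.
∂A = cl(A) ∖ int(A) = {94, 95, 96, 97, 98} ∖ {96} = {94, 95, 97, 98}.


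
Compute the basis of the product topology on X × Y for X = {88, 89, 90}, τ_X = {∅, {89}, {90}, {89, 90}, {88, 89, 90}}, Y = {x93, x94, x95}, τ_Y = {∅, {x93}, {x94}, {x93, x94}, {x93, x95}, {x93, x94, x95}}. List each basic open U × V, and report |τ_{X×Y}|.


Basis B = {∅ × ∅, {89} × {x93}, {89} × {x94}, {90} × {x93}, {90} × {x94}, {89} × {x93, x94}, {89} × {x93, x95}, {89, 90} × {x93}, {89, 90} × {x94}, {90} × {x93, x94}, {90} × {x93, x95}, {88, 89, 90} × {x93}, {88, 89, 90} × {x94}, {89} × {x93, x94, x95}, {90} × {x93, x94, x95}, {89, 90} × {x93, x94}, {89, 90} × {x93, x95}, {88, 89, 90} × {x93, x94}, {88, 89, 90} × {x93, x95}, {89, 90} × {x93, x94, x95}, {88, 89, 90} × {x93, x94, x95}}; |τ_{X×Y}| = 70.

Enumerate products U × V with U ∈ τ_X, V ∈ τ_Y (deduplicated):
  ∅ × ∅ = {} (∅)
  {89} × {x93} = {(89,x93)}
  {89} × {x94} = {(89,x94)}
  {90} × {x93} = {(90,x93)}
  {90} × {x94} = {(90,x94)}
  {89} × {x93, x94} = {(89,x93), (89,x94)}
  {89} × {x93, x95} = {(89,x93), (89,x95)}
  {89, 90} × {x93} = {(89,x93), (90,x93)}
  {89, 90} × {x94} = {(89,x94), (90,x94)}
  {90} × {x93, x94} = {(90,x93), (90,x94)}
  {90} × {x93, x95} = {(90,x93), (90,x95)}
  {88, 89, 90} × {x93} = {(88,x93), (89,x93), (90,x93)}
  {88, 89, 90} × {x94} = {(88,x94), (89,x94), (90,x94)}
  {89} × {x93, x94, x95} = {(89,x93), (89,x94), (89,x95)}
  {90} × {x93, x94, x95} = {(90,x93), (90,x94), (90,x95)}
  {89, 90} × {x93, x94} = {(89,x93), (89,x94), (90,x93), (90,x94)}
  {89, 90} × {x93, x95} = {(89,x93), (89,x95), (90,x93), (90,x95)}
  {88, 89, 90} × {x93, x94} = {(88,x93), (88,x94), (89,x93), (89,x94), (90,x93), (90,x94)}
  {88, 89, 90} × {x93, x95} = {(88,x93), (88,x95), (89,x93), (89,x95), (90,x93), (90,x95)}
  {89, 90} × {x93, x94, x95} = {(89,x93), (89,x94), (89,x95), (90,x93), (90,x94), (90,x95)}
  {88, 89, 90} × {x93, x94, x95} = {(88,x93), (88,x94), (88,x95), (89,x93), (89,x94), (89,x95), (90,x93), (90,x94), (90,x95)}
These 21 distinct sets form the basis B.
Close under arbitrary unions to get τ_{X×Y}; counting gives |τ_{X×Y}| = 70.


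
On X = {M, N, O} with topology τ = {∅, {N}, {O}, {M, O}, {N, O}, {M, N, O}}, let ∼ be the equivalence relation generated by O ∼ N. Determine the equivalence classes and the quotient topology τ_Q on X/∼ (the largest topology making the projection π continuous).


X/∼ = {[M], [N=O]}; |τ_Q| = 3.

Equivalence classes: [M], [N=O].
Quotient map π: X → X/∼ sends M ↦ [M], N ↦ [N=O], O ↦ [N=O].
For each subset V ⊆ X/∼, compute π^{-1}(V) ⊆ X and check whether π^{-1}(V) ∈ τ. V is open in τ_Q iff π^{-1}(V) ∈ τ.
  V = {}: π^{-1}(V) = ∅ ∈ τ ✓.
  V = {[M]}: π^{-1}(V) = {M} ∉ τ ✗.
  V = {[N=O]}: π^{-1}(V) = {N, O} ∈ τ ✓.
  V = {[M], [N=O]}: π^{-1}(V) = {M, N, O} ∈ τ ✓.
Open sets in the quotient: τ_Q = {{}, {[N=O]}, {[M], [N=O]}} (3 elements).


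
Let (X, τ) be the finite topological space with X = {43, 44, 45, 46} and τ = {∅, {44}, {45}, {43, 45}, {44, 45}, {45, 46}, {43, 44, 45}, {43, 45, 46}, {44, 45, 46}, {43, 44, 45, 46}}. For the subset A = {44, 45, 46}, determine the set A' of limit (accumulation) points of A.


A' = {43, 46}

For each x ∈ X, list the open sets U ∈ τ with x ∈ U, then check whether U ∩ (A ∖ {x}) ≠ ∅ for every such U.
  x = 43: opens ∋ x are {43, 45}, {43, 44, 45}, {43, 45, 46}, {43, 44, 45, 46}; each meets A ∖ {43}, so x IS a limit point.
  x = 44: open {44} ∋ x has {44} ∩ (A ∖ {44}) = ∅, so x is NOT a limit point.
  x = 45: open {45} ∋ x has {45} ∩ (A ∖ {45}) = ∅, so x is NOT a limit point.
  x = 46: opens ∋ x are {45, 46}, {43, 45, 46}, {44, 45, 46}, {43, 44, 45, 46}; each meets A ∖ {46}, so x IS a limit point.
Collecting: A' = {43, 46}.


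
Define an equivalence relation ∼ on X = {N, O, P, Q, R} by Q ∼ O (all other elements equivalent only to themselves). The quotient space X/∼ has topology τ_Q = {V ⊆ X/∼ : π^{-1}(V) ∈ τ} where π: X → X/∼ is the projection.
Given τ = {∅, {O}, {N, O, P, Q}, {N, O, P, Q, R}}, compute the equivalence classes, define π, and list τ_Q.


X/∼ = {[N], [O=Q], [P], [R]}; |τ_Q| = 3.

Equivalence classes: [N], [O=Q], [P], [R].
Quotient map π: X → X/∼ sends N ↦ [N], O ↦ [O=Q], P ↦ [P], Q ↦ [O=Q], R ↦ [R].
For each subset V ⊆ X/∼, compute π^{-1}(V) ⊆ X and check whether π^{-1}(V) ∈ τ. V is open in τ_Q iff π^{-1}(V) ∈ τ.
  V = {}: π^{-1}(V) = ∅ ∈ τ ✓.
  V = {[N]}: π^{-1}(V) = {N} ∉ τ ✗.
  V = {[O=Q]}: π^{-1}(V) = {O, Q} ∉ τ ✗.
  V = {[N], [O=Q]}: π^{-1}(V) = {N, O, Q} ∉ τ ✗.
  V = {[P]}: π^{-1}(V) = {P} ∉ τ ✗.
  V = {[N], [P]}: π^{-1}(V) = {N, P} ∉ τ ✗.
  V = {[O=Q], [P]}: π^{-1}(V) = {O, P, Q} ∉ τ ✗.
  V = {[N], [O=Q], [P]}: π^{-1}(V) = {N, O, P, Q} ∈ τ ✓.
  V = {[R]}: π^{-1}(V) = {R} ∉ τ ✗.
  V = {[N], [R]}: π^{-1}(V) = {N, R} ∉ τ ✗.
  V = {[O=Q], [R]}: π^{-1}(V) = {O, Q, R} ∉ τ ✗.
  V = {[N], [O=Q], [R]}: π^{-1}(V) = {N, O, Q, R} ∉ τ ✗.
  V = {[P], [R]}: π^{-1}(V) = {P, R} ∉ τ ✗.
  V = {[N], [P], [R]}: π^{-1}(V) = {N, P, R} ∉ τ ✗.
  V = {[O=Q], [P], [R]}: π^{-1}(V) = {O, P, Q, R} ∉ τ ✗.
  V = {[N], [O=Q], [P], [R]}: π^{-1}(V) = {N, O, P, Q, R} ∈ τ ✓.
Open sets in the quotient: τ_Q = {{}, {[N], [O=Q], [P]}, {[N], [O=Q], [P], [R]}} (3 elements).


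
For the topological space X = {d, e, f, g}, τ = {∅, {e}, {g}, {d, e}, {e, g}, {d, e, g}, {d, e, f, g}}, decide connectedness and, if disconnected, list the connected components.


(X, τ) is connected.

Find clopen sets (U ∈ τ with X ∖ U ∈ τ):
  U = ∅, X ∖ U = {d, e, f, g} — both open, so U is clopen.
  U = {d, e, f, g}, X ∖ U = ∅ — both open, so U is clopen.
Only trivial clopens (∅ and X) exist, so (X, τ) is connected.
Compute connected components by grouping points that agree on all clopens:
  component: {d, e, f, g}


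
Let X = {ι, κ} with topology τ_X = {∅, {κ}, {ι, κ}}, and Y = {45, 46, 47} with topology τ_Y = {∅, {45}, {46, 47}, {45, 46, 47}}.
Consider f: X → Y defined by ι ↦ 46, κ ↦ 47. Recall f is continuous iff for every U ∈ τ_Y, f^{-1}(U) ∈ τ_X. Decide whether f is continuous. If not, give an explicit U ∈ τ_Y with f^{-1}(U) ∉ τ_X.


f IS continuous.

Compute f^{-1}(U) for each U ∈ τ_Y:
  U = ∅: f^{-1}(U) = ∅ ∈ τ_X ✓.
  U = {45}: f^{-1}(U) = ∅ ∈ τ_X ✓.
  U = {46, 47}: f^{-1}(U) = {ι, κ} ∈ τ_X ✓.
  U = {45, 46, 47}: f^{-1}(U) = {ι, κ} ∈ τ_X ✓.
Every preimage lies in τ_X, so f IS continuous.


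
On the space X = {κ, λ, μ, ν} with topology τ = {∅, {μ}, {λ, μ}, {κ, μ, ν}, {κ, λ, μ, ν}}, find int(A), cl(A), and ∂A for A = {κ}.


int(A) = ∅, cl(A) = {κ, ν}, ∂A = {κ, ν}.

Closed sets in (X, τ) are complements of opens:
  closed(X, τ) = {∅, {λ}, {κ, ν}, {κ, λ, ν}, {κ, λ, μ, ν}}.
int(A) = ⋃ {U ∈ τ : U ⊆ A}. Opens contained in A: ∅.
Taking the union of these: int(A) = ∅.
cl(A) = ⋂ {C closed : A ⊆ C}. Closed sets containing A: {κ, ν}, {κ, λ, ν}, {κ, λ, μ, ν}.
Intersecting these: cl(A) = {κ, ν}.
∂A = cl(A) ∖ int(A) = {κ, ν} ∖ ∅ = {κ, ν}.


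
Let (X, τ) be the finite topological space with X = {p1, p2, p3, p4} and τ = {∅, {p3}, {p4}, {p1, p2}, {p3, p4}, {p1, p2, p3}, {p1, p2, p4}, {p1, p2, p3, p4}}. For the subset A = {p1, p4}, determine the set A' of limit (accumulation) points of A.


A' = {p2}

For each x ∈ X, list the open sets U ∈ τ with x ∈ U, then check whether U ∩ (A ∖ {x}) ≠ ∅ for every such U.
  x = p1: open {p1, p2} ∋ x has {p1, p2} ∩ (A ∖ {p1}) = ∅, so x is NOT a limit point.
  x = p2: opens ∋ x are {p1, p2}, {p1, p2, p3}, {p1, p2, p4}, {p1, p2, p3, p4}; each meets A ∖ {p2}, so x IS a limit point.
  x = p3: open {p3} ∋ x has {p3} ∩ (A ∖ {p3}) = ∅, so x is NOT a limit point.
  x = p4: open {p4} ∋ x has {p4} ∩ (A ∖ {p4}) = ∅, so x is NOT a limit point.
Collecting: A' = {p2}.


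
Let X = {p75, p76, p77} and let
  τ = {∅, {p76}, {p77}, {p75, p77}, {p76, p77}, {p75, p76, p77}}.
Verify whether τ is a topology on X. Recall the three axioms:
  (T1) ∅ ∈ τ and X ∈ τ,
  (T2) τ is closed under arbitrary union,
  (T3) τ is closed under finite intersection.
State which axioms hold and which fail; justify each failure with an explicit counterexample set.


τ IS a topology on X.

Axiom (T1): ∅ ∈ τ? Yes; X ∈ τ? Yes.
Axiom (T2/T3): check pairwise unions and intersections of members of τ.
All pairwise intersections and unions checked — each lies in τ. Therefore τ satisfies (T1), (T2), (T3): it IS a topology on X.


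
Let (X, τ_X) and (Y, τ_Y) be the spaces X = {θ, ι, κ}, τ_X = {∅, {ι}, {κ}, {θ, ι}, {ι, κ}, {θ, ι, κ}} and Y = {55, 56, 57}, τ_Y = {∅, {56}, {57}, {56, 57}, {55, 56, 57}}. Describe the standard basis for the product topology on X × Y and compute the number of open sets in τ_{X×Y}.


Basis B = {∅ × ∅, {ι} × {56}, {ι} × {57}, {κ} × {56}, {κ} × {57}, {θ, ι} × {56}, {θ, ι} × {57}, {ι} × {56, 57}, {ι, κ} × {56}, {ι, κ} × {57}, {κ} × {56, 57}, {θ, ι, κ} × {56}, {θ, ι, κ} × {57}, {ι} × {55, 56, 57}, {κ} × {55, 56, 57}, {θ, ι} × {56, 57}, {ι, κ} × {56, 57}, {θ, ι} × {55, 56, 57}, {θ, ι, κ} × {56, 57}, {ι, κ} × {55, 56, 57}, {θ, ι, κ} × {55, 56, 57}}; |τ_{X×Y}| = 70.

Enumerate products U × V with U ∈ τ_X, V ∈ τ_Y (deduplicated):
  ∅ × ∅ = {} (∅)
  {ι} × {56} = {(ι,56)}
  {ι} × {57} = {(ι,57)}
  {κ} × {56} = {(κ,56)}
  {κ} × {57} = {(κ,57)}
  {θ, ι} × {56} = {(θ,56), (ι,56)}
  {θ, ι} × {57} = {(θ,57), (ι,57)}
  {ι} × {56, 57} = {(ι,56), (ι,57)}
  {ι, κ} × {56} = {(ι,56), (κ,56)}
  {ι, κ} × {57} = {(ι,57), (κ,57)}
  {κ} × {56, 57} = {(κ,56), (κ,57)}
  {θ, ι, κ} × {56} = {(θ,56), (ι,56), (κ,56)}
  {θ, ι, κ} × {57} = {(θ,57), (ι,57), (κ,57)}
  {ι} × {55, 56, 57} = {(ι,55), (ι,56), (ι,57)}
  {κ} × {55, 56, 57} = {(κ,55), (κ,56), (κ,57)}
  {θ, ι} × {56, 57} = {(θ,56), (θ,57), (ι,56), (ι,57)}
  {ι, κ} × {56, 57} = {(ι,56), (ι,57), (κ,56), (κ,57)}
  {θ, ι} × {55, 56, 57} = {(θ,55), (θ,56), (θ,57), (ι,55), (ι,56), (ι,57)}
  {θ, ι, κ} × {56, 57} = {(θ,56), (θ,57), (ι,56), (ι,57), (κ,56), (κ,57)}
  {ι, κ} × {55, 56, 57} = {(ι,55), (ι,56), (ι,57), (κ,55), (κ,56), (κ,57)}
  {θ, ι, κ} × {55, 56, 57} = {(θ,55), (θ,56), (θ,57), (ι,55), (ι,56), (ι,57), (κ,55), (κ,56), (κ,57)}
These 21 distinct sets form the basis B.
Close under arbitrary unions to get τ_{X×Y}; counting gives |τ_{X×Y}| = 70.


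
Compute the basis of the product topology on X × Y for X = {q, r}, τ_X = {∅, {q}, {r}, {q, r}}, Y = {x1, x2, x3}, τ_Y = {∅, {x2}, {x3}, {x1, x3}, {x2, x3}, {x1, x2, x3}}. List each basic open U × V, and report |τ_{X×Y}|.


Basis B = {∅ × ∅, {q} × {x2}, {q} × {x3}, {r} × {x2}, {r} × {x3}, {q} × {x1, x3}, {q} × {x2, x3}, {q, r} × {x2}, {q, r} × {x3}, {r} × {x1, x3}, {r} × {x2, x3}, {q} × {x1, x2, x3}, {r} × {x1, x2, x3}, {q, r} × {x1, x3}, {q, r} × {x2, x3}, {q, r} × {x1, x2, x3}}; |τ_{X×Y}| = 36.

Enumerate products U × V with U ∈ τ_X, V ∈ τ_Y (deduplicated):
  ∅ × ∅ = {} (∅)
  {q} × {x2} = {(q,x2)}
  {q} × {x3} = {(q,x3)}
  {r} × {x2} = {(r,x2)}
  {r} × {x3} = {(r,x3)}
  {q} × {x1, x3} = {(q,x1), (q,x3)}
  {q} × {x2, x3} = {(q,x2), (q,x3)}
  {q, r} × {x2} = {(q,x2), (r,x2)}
  {q, r} × {x3} = {(q,x3), (r,x3)}
  {r} × {x1, x3} = {(r,x1), (r,x3)}
  {r} × {x2, x3} = {(r,x2), (r,x3)}
  {q} × {x1, x2, x3} = {(q,x1), (q,x2), (q,x3)}
  {r} × {x1, x2, x3} = {(r,x1), (r,x2), (r,x3)}
  {q, r} × {x1, x3} = {(q,x1), (q,x3), (r,x1), (r,x3)}
  {q, r} × {x2, x3} = {(q,x2), (q,x3), (r,x2), (r,x3)}
  {q, r} × {x1, x2, x3} = {(q,x1), (q,x2), (q,x3), (r,x1), (r,x2), (r,x3)}
These 16 distinct sets form the basis B.
Close under arbitrary unions to get τ_{X×Y}; counting gives |τ_{X×Y}| = 36.


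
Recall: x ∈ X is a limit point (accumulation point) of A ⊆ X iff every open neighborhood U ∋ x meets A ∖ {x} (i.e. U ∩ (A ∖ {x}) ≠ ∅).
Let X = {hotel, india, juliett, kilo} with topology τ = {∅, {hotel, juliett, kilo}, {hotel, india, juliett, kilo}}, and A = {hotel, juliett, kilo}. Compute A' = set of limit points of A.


A' = {hotel, india, juliett, kilo}

For each x ∈ X, list the open sets U ∈ τ with x ∈ U, then check whether U ∩ (A ∖ {x}) ≠ ∅ for every such U.
  x = hotel: opens ∋ x are {hotel, juliett, kilo}, {hotel, india, juliett, kilo}; each meets A ∖ {hotel}, so x IS a limit point.
  x = india: opens ∋ x are {hotel, india, juliett, kilo}; each meets A ∖ {india}, so x IS a limit point.
  x = juliett: opens ∋ x are {hotel, juliett, kilo}, {hotel, india, juliett, kilo}; each meets A ∖ {juliett}, so x IS a limit point.
  x = kilo: opens ∋ x are {hotel, juliett, kilo}, {hotel, india, juliett, kilo}; each meets A ∖ {kilo}, so x IS a limit point.
Collecting: A' = {hotel, india, juliett, kilo}.


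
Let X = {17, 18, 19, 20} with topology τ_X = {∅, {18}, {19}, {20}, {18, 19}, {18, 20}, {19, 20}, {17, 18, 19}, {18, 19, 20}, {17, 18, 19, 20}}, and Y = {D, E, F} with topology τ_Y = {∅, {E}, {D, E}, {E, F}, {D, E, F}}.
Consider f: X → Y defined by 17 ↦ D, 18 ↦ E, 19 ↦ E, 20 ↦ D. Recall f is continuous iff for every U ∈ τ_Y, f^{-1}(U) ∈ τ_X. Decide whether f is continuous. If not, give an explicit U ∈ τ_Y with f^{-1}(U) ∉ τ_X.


f IS continuous.

Compute f^{-1}(U) for each U ∈ τ_Y:
  U = ∅: f^{-1}(U) = ∅ ∈ τ_X ✓.
  U = {E}: f^{-1}(U) = {18, 19} ∈ τ_X ✓.
  U = {D, E}: f^{-1}(U) = {17, 18, 19, 20} ∈ τ_X ✓.
  U = {E, F}: f^{-1}(U) = {18, 19} ∈ τ_X ✓.
  U = {D, E, F}: f^{-1}(U) = {17, 18, 19, 20} ∈ τ_X ✓.
Every preimage lies in τ_X, so f IS continuous.


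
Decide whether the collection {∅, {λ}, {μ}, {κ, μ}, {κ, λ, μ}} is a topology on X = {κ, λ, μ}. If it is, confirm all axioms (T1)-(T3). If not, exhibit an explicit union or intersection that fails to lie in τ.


τ is NOT a topology on X.

Axiom (T1): ∅ ∈ τ? Yes; X ∈ τ? Yes.
Axiom (T2/T3): check pairwise unions and intersections of members of τ.
Counterexample for (T2): {λ} ∪ {μ} = {λ, μ} ∉ τ. Therefore τ is NOT a topology.


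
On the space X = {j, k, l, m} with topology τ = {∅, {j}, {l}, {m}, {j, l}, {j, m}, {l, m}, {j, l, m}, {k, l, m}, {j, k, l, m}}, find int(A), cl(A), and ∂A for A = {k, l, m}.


int(A) = {k, l, m}, cl(A) = {k, l, m}, ∂A = ∅.

Closed sets in (X, τ) are complements of opens:
  closed(X, τ) = {∅, {j}, {k}, {j, k}, {k, l}, {k, m}, {j, k, l}, {j, k, m}, {k, l, m}, {j, k, l, m}}.
int(A) = ⋃ {U ∈ τ : U ⊆ A}. Opens contained in A: ∅, {l}, {m}, {l, m}, {k, l, m}.
Taking the union of these: int(A) = {k, l, m}.
cl(A) = ⋂ {C closed : A ⊆ C}. Closed sets containing A: {k, l, m}, {j, k, l, m}.
Intersecting these: cl(A) = {k, l, m}.
∂A = cl(A) ∖ int(A) = {k, l, m} ∖ {k, l, m} = ∅.


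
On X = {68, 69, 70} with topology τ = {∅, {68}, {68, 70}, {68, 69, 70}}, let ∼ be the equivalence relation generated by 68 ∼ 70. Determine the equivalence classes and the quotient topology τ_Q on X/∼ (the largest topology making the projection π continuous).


X/∼ = {[68=70], [69]}; |τ_Q| = 3.

Equivalence classes: [68=70], [69].
Quotient map π: X → X/∼ sends 68 ↦ [68=70], 69 ↦ [69], 70 ↦ [68=70].
For each subset V ⊆ X/∼, compute π^{-1}(V) ⊆ X and check whether π^{-1}(V) ∈ τ. V is open in τ_Q iff π^{-1}(V) ∈ τ.
  V = {}: π^{-1}(V) = ∅ ∈ τ ✓.
  V = {[68=70]}: π^{-1}(V) = {68, 70} ∈ τ ✓.
  V = {[69]}: π^{-1}(V) = {69} ∉ τ ✗.
  V = {[68=70], [69]}: π^{-1}(V) = {68, 69, 70} ∈ τ ✓.
Open sets in the quotient: τ_Q = {{}, {[68=70]}, {[68=70], [69]}} (3 elements).


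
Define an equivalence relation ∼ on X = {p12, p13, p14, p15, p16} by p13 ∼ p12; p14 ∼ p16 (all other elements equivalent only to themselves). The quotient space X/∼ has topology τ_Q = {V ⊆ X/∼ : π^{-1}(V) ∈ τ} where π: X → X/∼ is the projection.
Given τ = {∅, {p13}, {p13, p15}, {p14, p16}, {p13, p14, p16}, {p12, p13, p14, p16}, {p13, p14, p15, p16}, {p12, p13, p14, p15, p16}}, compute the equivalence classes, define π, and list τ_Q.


X/∼ = {[p12=p13], [p14=p16], [p15]}; |τ_Q| = 4.

Equivalence classes: [p12=p13], [p14=p16], [p15].
Quotient map π: X → X/∼ sends p12 ↦ [p12=p13], p13 ↦ [p12=p13], p14 ↦ [p14=p16], p15 ↦ [p15], p16 ↦ [p14=p16].
For each subset V ⊆ X/∼, compute π^{-1}(V) ⊆ X and check whether π^{-1}(V) ∈ τ. V is open in τ_Q iff π^{-1}(V) ∈ τ.
  V = {}: π^{-1}(V) = ∅ ∈ τ ✓.
  V = {[p12=p13]}: π^{-1}(V) = {p12, p13} ∉ τ ✗.
  V = {[p14=p16]}: π^{-1}(V) = {p14, p16} ∈ τ ✓.
  V = {[p12=p13], [p14=p16]}: π^{-1}(V) = {p12, p13, p14, p16} ∈ τ ✓.
  V = {[p15]}: π^{-1}(V) = {p15} ∉ τ ✗.
  V = {[p12=p13], [p15]}: π^{-1}(V) = {p12, p13, p15} ∉ τ ✗.
  V = {[p14=p16], [p15]}: π^{-1}(V) = {p14, p15, p16} ∉ τ ✗.
  V = {[p12=p13], [p14=p16], [p15]}: π^{-1}(V) = {p12, p13, p14, p15, p16} ∈ τ ✓.
Open sets in the quotient: τ_Q = {{}, {[p14=p16]}, {[p12=p13], [p14=p16]}, {[p12=p13], [p14=p16], [p15]}} (4 elements).


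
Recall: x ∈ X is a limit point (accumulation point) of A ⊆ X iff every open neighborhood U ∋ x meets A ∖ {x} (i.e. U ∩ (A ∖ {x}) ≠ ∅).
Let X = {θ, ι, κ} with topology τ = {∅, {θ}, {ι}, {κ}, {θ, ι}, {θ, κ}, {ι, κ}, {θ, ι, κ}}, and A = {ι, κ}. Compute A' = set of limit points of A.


A' = ∅

For each x ∈ X, list the open sets U ∈ τ with x ∈ U, then check whether U ∩ (A ∖ {x}) ≠ ∅ for every such U.
  x = θ: open {θ} ∋ x has {θ} ∩ (A ∖ {θ}) = ∅, so x is NOT a limit point.
  x = ι: open {ι} ∋ x has {ι} ∩ (A ∖ {ι}) = ∅, so x is NOT a limit point.
  x = κ: open {κ} ∋ x has {κ} ∩ (A ∖ {κ}) = ∅, so x is NOT a limit point.
Collecting: A' = ∅.


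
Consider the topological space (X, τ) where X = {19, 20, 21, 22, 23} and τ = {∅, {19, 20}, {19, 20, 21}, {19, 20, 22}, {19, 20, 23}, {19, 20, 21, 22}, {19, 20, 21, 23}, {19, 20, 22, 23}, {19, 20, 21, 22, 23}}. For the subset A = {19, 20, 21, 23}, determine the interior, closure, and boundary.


int(A) = {19, 20, 21, 23}, cl(A) = {19, 20, 21, 22, 23}, ∂A = {22}.

Closed sets in (X, τ) are complements of opens:
  closed(X, τ) = {∅, {21}, {22}, {23}, {21, 22}, {21, 23}, {22, 23}, {21, 22, 23}, {19, 20, 21, 22, 23}}.
int(A) = ⋃ {U ∈ τ : U ⊆ A}. Opens contained in A: ∅, {19, 20}, {19, 20, 21}, {19, 20, 23}, {19, 20, 21, 23}.
Taking the union of these: int(A) = {19, 20, 21, 23}.
cl(A) = ⋂ {C closed : A ⊆ C}. Closed sets containing A: {19, 20, 21, 22, 23}.
Intersecting these: cl(A) = {19, 20, 21, 22, 23}.
∂A = cl(A) ∖ int(A) = {19, 20, 21, 22, 23} ∖ {19, 20, 21, 23} = {22}.


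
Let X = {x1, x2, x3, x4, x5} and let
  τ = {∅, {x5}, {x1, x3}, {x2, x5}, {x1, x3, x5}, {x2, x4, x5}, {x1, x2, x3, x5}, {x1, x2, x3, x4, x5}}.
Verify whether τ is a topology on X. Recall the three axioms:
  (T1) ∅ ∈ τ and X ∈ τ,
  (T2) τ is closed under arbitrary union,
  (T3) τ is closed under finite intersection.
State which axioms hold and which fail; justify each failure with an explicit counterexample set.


τ IS a topology on X.

Axiom (T1): ∅ ∈ τ? Yes; X ∈ τ? Yes.
Axiom (T2/T3): check pairwise unions and intersections of members of τ.
All pairwise intersections and unions checked — each lies in τ. Therefore τ satisfies (T1), (T2), (T3): it IS a topology on X.


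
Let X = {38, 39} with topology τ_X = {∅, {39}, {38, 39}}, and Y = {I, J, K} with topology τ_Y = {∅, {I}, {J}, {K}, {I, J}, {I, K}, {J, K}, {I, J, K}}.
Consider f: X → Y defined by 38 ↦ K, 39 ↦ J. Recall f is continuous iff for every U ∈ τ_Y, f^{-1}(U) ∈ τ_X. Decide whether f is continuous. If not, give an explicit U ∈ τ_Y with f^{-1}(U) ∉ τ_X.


f is NOT continuous.

Compute f^{-1}(U) for each U ∈ τ_Y:
  U = ∅: f^{-1}(U) = ∅ ∈ τ_X ✓.
  U = {I}: f^{-1}(U) = ∅ ∈ τ_X ✓.
  U = {J}: f^{-1}(U) = {39} ∈ τ_X ✓.
  U = {K}: f^{-1}(U) = {38} ∉ τ_X ✗.
  U = {I, J}: f^{-1}(U) = {39} ∈ τ_X ✓.
  U = {I, K}: f^{-1}(U) = {38} ∉ τ_X ✗.
  U = {J, K}: f^{-1}(U) = {38, 39} ∈ τ_X ✓.
  U = {I, J, K}: f^{-1}(U) = {38, 39} ∈ τ_X ✓.
Found U = {K} with f^{-1}(U) = {38} not in τ_X. Therefore f is NOT continuous.


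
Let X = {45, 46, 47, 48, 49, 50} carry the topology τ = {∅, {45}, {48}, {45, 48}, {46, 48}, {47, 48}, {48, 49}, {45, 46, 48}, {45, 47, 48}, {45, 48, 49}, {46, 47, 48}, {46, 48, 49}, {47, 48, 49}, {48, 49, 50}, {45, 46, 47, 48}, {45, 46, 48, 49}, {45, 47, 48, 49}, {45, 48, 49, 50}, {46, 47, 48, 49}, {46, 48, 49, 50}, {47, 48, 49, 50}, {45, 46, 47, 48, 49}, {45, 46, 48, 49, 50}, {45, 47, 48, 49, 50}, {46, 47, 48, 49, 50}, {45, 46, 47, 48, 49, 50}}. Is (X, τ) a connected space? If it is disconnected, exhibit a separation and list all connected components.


(X, τ) is disconnected; components = [{45}, {46, 47, 48, 49, 50}].

Find clopen sets (U ∈ τ with X ∖ U ∈ τ):
  U = ∅, X ∖ U = {45, 46, 47, 48, 49, 50} — both open, so U is clopen.
  U = {45}, X ∖ U = {46, 47, 48, 49, 50} — both open, so U is clopen.
  U = {46, 47, 48, 49, 50}, X ∖ U = {45} — both open, so U is clopen.
  U = {45, 46, 47, 48, 49, 50}, X ∖ U = ∅ — both open, so U is clopen.
Nontrivial clopen(s) exist: e.g. {45}. So (X, τ) is disconnected.
Compute connected components by grouping points that agree on all clopens:
  component: {45}
  component: {46, 47, 48, 49, 50}


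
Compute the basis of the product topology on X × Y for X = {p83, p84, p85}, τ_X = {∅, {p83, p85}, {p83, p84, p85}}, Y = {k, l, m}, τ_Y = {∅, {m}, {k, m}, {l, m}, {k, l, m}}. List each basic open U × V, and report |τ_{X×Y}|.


Basis B = {∅ × ∅, {p83, p85} × {m}, {p83, p84, p85} × {m}, {p83, p85} × {k, m}, {p83, p85} × {l, m}, {p83, p85} × {k, l, m}, {p83, p84, p85} × {k, m}, {p83, p84, p85} × {l, m}, {p83, p84, p85} × {k, l, m}}; |τ_{X×Y}| = 14.

Enumerate products U × V with U ∈ τ_X, V ∈ τ_Y (deduplicated):
  ∅ × ∅ = {} (∅)
  {p83, p85} × {m} = {(p83,m), (p85,m)}
  {p83, p84, p85} × {m} = {(p83,m), (p84,m), (p85,m)}
  {p83, p85} × {k, m} = {(p83,k), (p83,m), (p85,k), (p85,m)}
  {p83, p85} × {l, m} = {(p83,l), (p83,m), (p85,l), (p85,m)}
  {p83, p85} × {k, l, m} = {(p83,k), (p83,l), (p83,m), (p85,k), (p85,l), (p85,m)}
  {p83, p84, p85} × {k, m} = {(p83,k), (p83,m), (p84,k), (p84,m), (p85,k), (p85,m)}
  {p83, p84, p85} × {l, m} = {(p83,l), (p83,m), (p84,l), (p84,m), (p85,l), (p85,m)}
  {p83, p84, p85} × {k, l, m} = {(p83,k), (p83,l), (p83,m), (p84,k), (p84,l), (p84,m), (p85,k), (p85,l), (p85,m)}
These 9 distinct sets form the basis B.
Close under arbitrary unions to get τ_{X×Y}; counting gives |τ_{X×Y}| = 14.


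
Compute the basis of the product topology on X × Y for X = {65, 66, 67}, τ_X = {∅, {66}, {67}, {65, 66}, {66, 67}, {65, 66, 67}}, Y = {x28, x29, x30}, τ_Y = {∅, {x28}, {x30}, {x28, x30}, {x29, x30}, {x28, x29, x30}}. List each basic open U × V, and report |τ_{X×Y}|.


Basis B = {∅ × ∅, {66} × {x28}, {66} × {x30}, {67} × {x28}, {67} × {x30}, {65, 66} × {x28}, {65, 66} × {x30}, {66} × {x28, x30}, {66, 67} × {x28}, {66} × {x29, x30}, {66, 67} × {x30}, {67} × {x28, x30}, {67} × {x29, x30}, {65, 66, 67} × {x28}, {65, 66, 67} × {x30}, {66} × {x28, x29, x30}, {67} × {x28, x29, x30}, {65, 66} × {x28, x30}, {65, 66} × {x29, x30}, {66, 67} × {x28, x30}, {66, 67} × {x29, x30}, {65, 66} × {x28, x29, x30}, {65, 66, 67} × {x28, x30}, {65, 66, 67} × {x29, x30}, {66, 67} × {x28, x29, x30}, {65, 66, 67} × {x28, x29, x30}}; |τ_{X×Y}| = 108.

Enumerate products U × V with U ∈ τ_X, V ∈ τ_Y (deduplicated):
  ∅ × ∅ = {} (∅)
  {66} × {x28} = {(66,x28)}
  {66} × {x30} = {(66,x30)}
  {67} × {x28} = {(67,x28)}
  {67} × {x30} = {(67,x30)}
  {65, 66} × {x28} = {(65,x28), (66,x28)}
  {65, 66} × {x30} = {(65,x30), (66,x30)}
  {66} × {x28, x30} = {(66,x28), (66,x30)}
  {66, 67} × {x28} = {(66,x28), (67,x28)}
  {66} × {x29, x30} = {(66,x29), (66,x30)}
  {66, 67} × {x30} = {(66,x30), (67,x30)}
  {67} × {x28, x30} = {(67,x28), (67,x30)}
  {67} × {x29, x30} = {(67,x29), (67,x30)}
  {65, 66, 67} × {x28} = {(65,x28), (66,x28), (67,x28)}
  {65, 66, 67} × {x30} = {(65,x30), (66,x30), (67,x30)}
  {66} × {x28, x29, x30} = {(66,x28), (66,x29), (66,x30)}
  {67} × {x28, x29, x30} = {(67,x28), (67,x29), (67,x30)}
  {65, 66} × {x28, x30} = {(65,x28), (65,x30), (66,x28), (66,x30)}
  {65, 66} × {x29, x30} = {(65,x29), (65,x30), (66,x29), (66,x30)}
  {66, 67} × {x28, x30} = {(66,x28), (66,x30), (67,x28), (67,x30)}
  {66, 67} × {x29, x30} = {(66,x29), (66,x30), (67,x29), (67,x30)}
  {65, 66} × {x28, x29, x30} = {(65,x28), (65,x29), (65,x30), (66,x28), (66,x29), (66,x30)}
  {65, 66, 67} × {x28, x30} = {(65,x28), (65,x30), (66,x28), (66,x30), (67,x28), (67,x30)}
  {65, 66, 67} × {x29, x30} = {(65,x29), (65,x30), (66,x29), (66,x30), (67,x29), (67,x30)}
  {66, 67} × {x28, x29, x30} = {(66,x28), (66,x29), (66,x30), (67,x28), (67,x29), (67,x30)}
  {65, 66, 67} × {x28, x29, x30} = {(65,x28), (65,x29), (65,x30), (66,x28), (66,x29), (66,x30), (67,x28), (67,x29), (67,x30)}
These 26 distinct sets form the basis B.
Close under arbitrary unions to get τ_{X×Y}; counting gives |τ_{X×Y}| = 108.


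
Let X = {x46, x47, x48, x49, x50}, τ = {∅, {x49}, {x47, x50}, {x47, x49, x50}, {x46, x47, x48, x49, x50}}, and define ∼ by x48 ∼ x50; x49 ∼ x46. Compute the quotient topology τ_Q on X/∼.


X/∼ = {[x46=x49], [x47], [x48=x50]}; |τ_Q| = 2.

Equivalence classes: [x46=x49], [x47], [x48=x50].
Quotient map π: X → X/∼ sends x46 ↦ [x46=x49], x47 ↦ [x47], x48 ↦ [x48=x50], x49 ↦ [x46=x49], x50 ↦ [x48=x50].
For each subset V ⊆ X/∼, compute π^{-1}(V) ⊆ X and check whether π^{-1}(V) ∈ τ. V is open in τ_Q iff π^{-1}(V) ∈ τ.
  V = {}: π^{-1}(V) = ∅ ∈ τ ✓.
  V = {[x46=x49]}: π^{-1}(V) = {x46, x49} ∉ τ ✗.
  V = {[x47]}: π^{-1}(V) = {x47} ∉ τ ✗.
  V = {[x46=x49], [x47]}: π^{-1}(V) = {x46, x47, x49} ∉ τ ✗.
  V = {[x48=x50]}: π^{-1}(V) = {x48, x50} ∉ τ ✗.
  V = {[x46=x49], [x48=x50]}: π^{-1}(V) = {x46, x48, x49, x50} ∉ τ ✗.
  V = {[x47], [x48=x50]}: π^{-1}(V) = {x47, x48, x50} ∉ τ ✗.
  V = {[x46=x49], [x47], [x48=x50]}: π^{-1}(V) = {x46, x47, x48, x49, x50} ∈ τ ✓.
Open sets in the quotient: τ_Q = {{}, {[x46=x49], [x47], [x48=x50]}} (2 elements).


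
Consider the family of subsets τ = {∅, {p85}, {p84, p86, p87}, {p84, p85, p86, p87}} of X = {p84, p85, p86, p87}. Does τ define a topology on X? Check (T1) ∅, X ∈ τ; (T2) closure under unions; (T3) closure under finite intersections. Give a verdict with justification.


τ IS a topology on X.

Axiom (T1): ∅ ∈ τ? Yes; X ∈ τ? Yes.
Axiom (T2/T3): check pairwise unions and intersections of members of τ.
All pairwise intersections and unions checked — each lies in τ. Therefore τ satisfies (T1), (T2), (T3): it IS a topology on X.


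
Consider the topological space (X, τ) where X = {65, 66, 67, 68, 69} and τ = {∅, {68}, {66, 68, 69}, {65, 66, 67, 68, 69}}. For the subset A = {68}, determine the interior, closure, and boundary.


int(A) = {68}, cl(A) = {65, 66, 67, 68, 69}, ∂A = {65, 66, 67, 69}.

Closed sets in (X, τ) are complements of opens:
  closed(X, τ) = {∅, {65, 67}, {65, 66, 67, 69}, {65, 66, 67, 68, 69}}.
int(A) = ⋃ {U ∈ τ : U ⊆ A}. Opens contained in A: ∅, {68}.
Taking the union of these: int(A) = {68}.
cl(A) = ⋂ {C closed : A ⊆ C}. Closed sets containing A: {65, 66, 67, 68, 69}.
Intersecting these: cl(A) = {65, 66, 67, 68, 69}.
∂A = cl(A) ∖ int(A) = {65, 66, 67, 68, 69} ∖ {68} = {65, 66, 67, 69}.


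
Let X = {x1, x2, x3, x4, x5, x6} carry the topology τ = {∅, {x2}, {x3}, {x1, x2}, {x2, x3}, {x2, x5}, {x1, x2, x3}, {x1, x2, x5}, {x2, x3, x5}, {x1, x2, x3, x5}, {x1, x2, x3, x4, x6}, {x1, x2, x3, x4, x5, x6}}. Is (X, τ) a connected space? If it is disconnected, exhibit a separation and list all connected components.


(X, τ) is connected.

Find clopen sets (U ∈ τ with X ∖ U ∈ τ):
  U = ∅, X ∖ U = {x1, x2, x3, x4, x5, x6} — both open, so U is clopen.
  U = {x1, x2, x3, x4, x5, x6}, X ∖ U = ∅ — both open, so U is clopen.
Only trivial clopens (∅ and X) exist, so (X, τ) is connected.
Compute connected components by grouping points that agree on all clopens:
  component: {x1, x2, x3, x4, x5, x6}


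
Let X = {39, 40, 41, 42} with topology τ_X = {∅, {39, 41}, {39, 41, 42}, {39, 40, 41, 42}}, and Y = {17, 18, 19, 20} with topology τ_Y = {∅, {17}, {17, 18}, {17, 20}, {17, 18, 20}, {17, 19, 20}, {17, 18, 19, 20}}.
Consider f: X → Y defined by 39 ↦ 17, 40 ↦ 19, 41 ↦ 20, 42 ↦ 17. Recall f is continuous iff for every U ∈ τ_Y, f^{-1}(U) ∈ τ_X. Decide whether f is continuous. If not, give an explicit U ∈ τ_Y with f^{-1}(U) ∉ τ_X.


f is NOT continuous.

Compute f^{-1}(U) for each U ∈ τ_Y:
  U = ∅: f^{-1}(U) = ∅ ∈ τ_X ✓.
  U = {17}: f^{-1}(U) = {39, 42} ∉ τ_X ✗.
  U = {17, 18}: f^{-1}(U) = {39, 42} ∉ τ_X ✗.
  U = {17, 20}: f^{-1}(U) = {39, 41, 42} ∈ τ_X ✓.
  U = {17, 18, 20}: f^{-1}(U) = {39, 41, 42} ∈ τ_X ✓.
  U = {17, 19, 20}: f^{-1}(U) = {39, 40, 41, 42} ∈ τ_X ✓.
  U = {17, 18, 19, 20}: f^{-1}(U) = {39, 40, 41, 42} ∈ τ_X ✓.
Found U = {17} with f^{-1}(U) = {39, 42} not in τ_X. Therefore f is NOT continuous.


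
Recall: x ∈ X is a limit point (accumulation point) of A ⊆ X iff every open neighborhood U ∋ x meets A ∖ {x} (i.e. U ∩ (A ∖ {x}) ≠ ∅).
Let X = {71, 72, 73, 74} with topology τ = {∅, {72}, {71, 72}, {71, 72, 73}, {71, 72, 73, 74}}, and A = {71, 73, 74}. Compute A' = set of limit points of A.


A' = {73, 74}

For each x ∈ X, list the open sets U ∈ τ with x ∈ U, then check whether U ∩ (A ∖ {x}) ≠ ∅ for every such U.
  x = 71: open {71, 72} ∋ x has {71, 72} ∩ (A ∖ {71}) = ∅, so x is NOT a limit point.
  x = 72: open {72} ∋ x has {72} ∩ (A ∖ {72}) = ∅, so x is NOT a limit point.
  x = 73: opens ∋ x are {71, 72, 73}, {71, 72, 73, 74}; each meets A ∖ {73}, so x IS a limit point.
  x = 74: opens ∋ x are {71, 72, 73, 74}; each meets A ∖ {74}, so x IS a limit point.
Collecting: A' = {73, 74}.


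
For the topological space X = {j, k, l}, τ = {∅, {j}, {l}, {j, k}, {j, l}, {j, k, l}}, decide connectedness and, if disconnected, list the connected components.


(X, τ) is disconnected; components = [{l}, {j, k}].

Find clopen sets (U ∈ τ with X ∖ U ∈ τ):
  U = ∅, X ∖ U = {j, k, l} — both open, so U is clopen.
  U = {l}, X ∖ U = {j, k} — both open, so U is clopen.
  U = {j, k}, X ∖ U = {l} — both open, so U is clopen.
  U = {j, k, l}, X ∖ U = ∅ — both open, so U is clopen.
Nontrivial clopen(s) exist: e.g. {l}. So (X, τ) is disconnected.
Compute connected components by grouping points that agree on all clopens:
  component: {l}
  component: {j, k}


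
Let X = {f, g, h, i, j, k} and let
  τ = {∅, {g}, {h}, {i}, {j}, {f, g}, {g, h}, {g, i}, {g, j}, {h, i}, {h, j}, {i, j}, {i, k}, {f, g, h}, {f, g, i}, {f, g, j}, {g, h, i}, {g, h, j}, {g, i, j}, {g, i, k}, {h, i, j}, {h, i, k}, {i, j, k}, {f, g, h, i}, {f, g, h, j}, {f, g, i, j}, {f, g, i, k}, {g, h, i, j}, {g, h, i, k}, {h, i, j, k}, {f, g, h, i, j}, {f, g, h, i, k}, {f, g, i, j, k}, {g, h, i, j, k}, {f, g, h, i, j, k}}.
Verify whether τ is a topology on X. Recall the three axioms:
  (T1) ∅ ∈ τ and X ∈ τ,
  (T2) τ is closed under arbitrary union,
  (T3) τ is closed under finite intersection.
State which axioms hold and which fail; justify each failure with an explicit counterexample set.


τ is NOT a topology on X.

Axiom (T1): ∅ ∈ τ? Yes; X ∈ τ? Yes.
Axiom (T2/T3): check pairwise unions and intersections of members of τ.
Counterexample for (T2): {g} ∪ {i, j, k} = {g, i, j, k} ∉ τ. Therefore τ is NOT a topology.


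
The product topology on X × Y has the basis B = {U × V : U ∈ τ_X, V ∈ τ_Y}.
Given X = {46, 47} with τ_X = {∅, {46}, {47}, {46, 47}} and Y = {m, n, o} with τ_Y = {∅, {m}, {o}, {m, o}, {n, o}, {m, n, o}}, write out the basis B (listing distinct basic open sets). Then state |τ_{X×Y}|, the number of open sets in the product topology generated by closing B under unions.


Basis B = {∅ × ∅, {46} × {m}, {46} × {o}, {47} × {m}, {47} × {o}, {46} × {m, o}, {46, 47} × {m}, {46} × {n, o}, {46, 47} × {o}, {47} × {m, o}, {47} × {n, o}, {46} × {m, n, o}, {47} × {m, n, o}, {46, 47} × {m, o}, {46, 47} × {n, o}, {46, 47} × {m, n, o}}; |τ_{X×Y}| = 36.

Enumerate products U × V with U ∈ τ_X, V ∈ τ_Y (deduplicated):
  ∅ × ∅ = {} (∅)
  {46} × {m} = {(46,m)}
  {46} × {o} = {(46,o)}
  {47} × {m} = {(47,m)}
  {47} × {o} = {(47,o)}
  {46} × {m, o} = {(46,m), (46,o)}
  {46, 47} × {m} = {(46,m), (47,m)}
  {46} × {n, o} = {(46,n), (46,o)}
  {46, 47} × {o} = {(46,o), (47,o)}
  {47} × {m, o} = {(47,m), (47,o)}
  {47} × {n, o} = {(47,n), (47,o)}
  {46} × {m, n, o} = {(46,m), (46,n), (46,o)}
  {47} × {m, n, o} = {(47,m), (47,n), (47,o)}
  {46, 47} × {m, o} = {(46,m), (46,o), (47,m), (47,o)}
  {46, 47} × {n, o} = {(46,n), (46,o), (47,n), (47,o)}
  {46, 47} × {m, n, o} = {(46,m), (46,n), (46,o), (47,m), (47,n), (47,o)}
These 16 distinct sets form the basis B.
Close under arbitrary unions to get τ_{X×Y}; counting gives |τ_{X×Y}| = 36.
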